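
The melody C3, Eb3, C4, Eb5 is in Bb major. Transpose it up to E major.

Bb major to E major up is an augmented fourth, so every note moves up by that interval.
C3 gives F#3
Eb3 gives A3
C4 gives F#4
Eb5 gives A5

F#3 A3 F#4 A5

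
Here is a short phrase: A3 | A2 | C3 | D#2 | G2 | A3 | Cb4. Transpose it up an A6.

F##4 F##3 A#3 B##2 E#3 F##4 A4

A3 -> F##4
A2 -> F##3
C3 -> A#3
D#2 -> B##2
G2 -> E#3
A3 -> F##4
Cb4 -> A4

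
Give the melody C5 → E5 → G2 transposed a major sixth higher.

C5 becomes A5
E5 becomes C#6
G2 becomes E3

A5 C#6 E3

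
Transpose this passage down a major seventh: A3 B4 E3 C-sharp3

A3: a seventh down reaches B, and 11 semitones makes it Bb2.
A major seventh down from B4 gives C4.
E3 down a major seventh is F2.
C#3 down a major seventh is D2.

Bb2 C4 F2 D2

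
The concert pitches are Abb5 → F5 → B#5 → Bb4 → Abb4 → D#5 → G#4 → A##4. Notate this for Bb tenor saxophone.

Written C4 sounds as Bb2 on the Bb tenor saxophone, so concert pitches are written a major ninth up.
Abb5 to Bbb6
F5 to G6
B#5 to C##7
Bb4 to C6
Abb4 to Bbb5
D#5 to E#6
G#4 to A#5
A##4 to B##5

Bbb6 G6 C##7 C6 Bbb5 E#6 A#5 B##5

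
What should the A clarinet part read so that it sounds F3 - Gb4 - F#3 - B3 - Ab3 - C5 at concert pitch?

Ab3 Bbb4 A3 D4 Cb4 Eb5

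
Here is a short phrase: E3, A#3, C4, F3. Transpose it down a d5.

A#2 D##3 F#3 B2

E3 to A#2
A#3 to D##3
C4 to F#3
F3 to B2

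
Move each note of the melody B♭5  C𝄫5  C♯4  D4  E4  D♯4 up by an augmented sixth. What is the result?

G#6 Ab5 A##4 B#4 C##5 B##4

Bb5 to G#6
Cbb5 to Ab5
C#4 to A##4
D4 to B#4
E4 to C##5
D#4 to B##4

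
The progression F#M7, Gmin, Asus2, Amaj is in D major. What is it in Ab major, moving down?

D major down to Ab major is an augmented fourth; each chord root moves by that interval while the quality stays the same.
F#M7: root F# down an augmented fourth → C, giving CM7.
Gmin: root G down an augmented fourth → Db, giving Dbmin.
Asus2: root A down an augmented fourth → Eb, giving Ebsus2.
Amaj: root A down an augmented fourth → Eb, giving Ebmaj.

CM7 Dbmin Ebsus2 Ebmaj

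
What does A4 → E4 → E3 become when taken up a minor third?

C5 G4 G3

A minor third up from A4 gives C5.
E4: a third up reaches G, and 3 semitones makes it G4.
E3: a third up reaches G, and 3 semitones makes it G3.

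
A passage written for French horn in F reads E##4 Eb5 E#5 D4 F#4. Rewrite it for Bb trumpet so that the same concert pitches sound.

First find concert pitch: the French horn in F sounds a perfect fifth below written, so E##4 Eb5 E#5 D4 F#4 sounds A##3 Ab4 A#4 G3 B3.
Then write for Bb trumpet: it sounds a major second below written, so the part must be a major second above concert.
A##3 → B##3
Ab4 → Bb4
A#4 → B#4
G3 → A3
B3 → C#4

B##3 Bb4 B#4 A3 C#4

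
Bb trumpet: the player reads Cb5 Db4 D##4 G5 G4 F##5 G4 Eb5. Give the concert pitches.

The Bb trumpet sounds a major second below written, so transpose each written note down a major second.
Cb5 gives Bbb4
Db4 gives Cb4
D##4 gives C##4
G5 gives F5
G4 gives F4
F##5 gives E#5
G4 gives F4
Eb5 gives Db5

Bbb4 Cb4 C##4 F5 F4 E#5 F4 Db5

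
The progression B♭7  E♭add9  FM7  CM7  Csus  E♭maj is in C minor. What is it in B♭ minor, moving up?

C minor up to B♭ minor is a minor seventh; each chord root moves by that interval while the quality stays the same.
B♭7: root B♭ up a minor seventh → Ab, giving Ab7.
E♭add9: root E♭ up a minor seventh → Db, giving Dbadd9.
FM7: root F up a minor seventh → Eb, giving EbM7.
CM7: root C up a minor seventh → Bb, giving BbM7.
Csus: root C up a minor seventh → Bb, giving Bbsus.
E♭maj: root E♭ up a minor seventh → Db, giving Dbmaj.

Ab7 Dbadd9 EbM7 BbM7 Bbsus Dbmaj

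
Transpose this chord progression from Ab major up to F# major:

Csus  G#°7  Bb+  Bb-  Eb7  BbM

A#sus E##°7 G#+ G#- C#7 G#M

Ab major up to F# major is an augmented sixth; each chord root moves by that interval while the quality stays the same.
Csus: root C up an augmented sixth → A#, giving A#sus.
G#°7: root G# up an augmented sixth → E##, giving E##°7.
Bb+: root Bb up an augmented sixth → G#, giving G#+.
Bb-: root Bb up an augmented sixth → G#, giving G#-.
Eb7: root Eb up an augmented sixth → C#, giving C#7.
BbM: root Bb up an augmented sixth → G#, giving G#M.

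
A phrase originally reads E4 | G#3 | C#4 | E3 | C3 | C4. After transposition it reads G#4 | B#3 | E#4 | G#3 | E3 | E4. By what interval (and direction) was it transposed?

From E4 to G#4 is 3 letter names — a third of some quality.
E4 to G#4 is 4 semitones, which makes it a major third; the second version is higher, so the direction is up.
Checking another pair — C4 → E4 — gives the same interval.

up a major third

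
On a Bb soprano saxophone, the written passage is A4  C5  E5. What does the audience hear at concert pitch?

G4 Bb4 D5

The Bb soprano saxophone sounds a major second below written, so transpose each written note down a major second.
A4 -> G4
C5 -> Bb4
E5 -> D5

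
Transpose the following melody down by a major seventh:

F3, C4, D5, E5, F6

Gb2 Db3 Eb4 F4 Gb5

A major seventh down from F3 gives Gb2.
C4 down a major seventh is Db3.
D5 down a major seventh is Eb4.
E5: a seventh down reaches F, and 11 semitones makes it F4.
A major seventh down from F6 gives Gb5.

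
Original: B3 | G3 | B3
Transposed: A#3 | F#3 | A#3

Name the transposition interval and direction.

down a minor second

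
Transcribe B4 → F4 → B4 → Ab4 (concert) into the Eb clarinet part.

The Eb clarinet sounds a minor third above written, so the written part must be a minor third below concert — transpose each note down.
B4 gives G#4
F4 gives D4
B4 gives G#4
Ab4 gives F4

G#4 D4 G#4 F4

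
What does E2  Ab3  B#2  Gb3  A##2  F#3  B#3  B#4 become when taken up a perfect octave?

E2 up a perfect octave is E3.
Ab3 up a perfect octave is Ab4.
B#2: an octave up reaches B, and 12 semitones makes it B#3.
Gb3: an octave up reaches G, and 12 semitones makes it Gb4.
A##2: an octave up reaches A, and 12 semitones makes it A##3.
F#3: an octave up reaches F, and 12 semitones makes it F#4.
A perfect octave up from B#3 gives B#4.
A perfect octave up from B#4 gives B#5.

E3 Ab4 B#3 Gb4 A##3 F#4 B#4 B#5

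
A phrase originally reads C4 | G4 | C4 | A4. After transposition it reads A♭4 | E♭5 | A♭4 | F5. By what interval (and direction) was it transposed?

up a minor sixth

Take the first pair: C4 → Ab4. C to A spans 6 letter names, so the interval is some kind of sixth.
C4 to Ab4 is 8 semitones, which makes it a minor sixth; the second version is higher, so the direction is up.
Checking another pair — A4 → F5 — gives the same interval.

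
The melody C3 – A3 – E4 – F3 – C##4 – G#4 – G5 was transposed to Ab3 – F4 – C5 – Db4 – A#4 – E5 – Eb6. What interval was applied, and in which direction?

up a minor sixth

From C3 to Ab3 is 6 letter names — a sixth of some quality.
C3 to Ab3 is 8 semitones, which makes it a minor sixth; the second version is higher, so the direction is up.
Checking another pair — G5 → Eb6 — gives the same interval.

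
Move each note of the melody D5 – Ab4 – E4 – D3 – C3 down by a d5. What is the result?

D5 → G#4
Ab4 → D4
E4 → A#3
D3 → G#2
C3 → F#2

G#4 D4 A#3 G#2 F#2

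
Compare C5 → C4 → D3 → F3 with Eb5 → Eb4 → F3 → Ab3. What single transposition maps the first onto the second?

up a minor third

Take the first pair: C5 → Eb5. C to E spans 3 letter names, so the interval is some kind of third.
C5 to Eb5 is 3 semitones, which makes it a minor third; the second version is higher, so the direction is up.
Checking another pair — F3 → Ab3 — gives the same interval.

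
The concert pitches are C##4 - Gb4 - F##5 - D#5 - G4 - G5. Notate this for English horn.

The English horn sounds a perfect fifth below written, so the written part must be a perfect fifth above concert — transpose each note up.
C##4 → G##4
Gb4 → Db5
F##5 → C##6
D#5 → A#5
G4 → D5
G5 → D6

G##4 Db5 C##6 A#5 D5 D6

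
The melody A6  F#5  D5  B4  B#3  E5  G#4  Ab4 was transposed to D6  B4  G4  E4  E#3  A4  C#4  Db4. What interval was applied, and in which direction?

From A6 to D6 is 5 letter names — a fifth of some quality.
D6 to A6 is 7 semitones, which makes it a perfect fifth; the second version is lower, so the direction is down.
Checking another pair — Ab4 → Db4 — gives the same interval.

down a perfect fifth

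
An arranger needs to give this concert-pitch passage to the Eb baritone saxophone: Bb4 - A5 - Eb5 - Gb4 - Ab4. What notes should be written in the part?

G6 F#7 C7 Eb6 F6

The Eb baritone saxophone sounds a major thirteenth below written, so the written part must be a major thirteenth above concert — transpose each note up.
Bb4 -> G6
A5 -> F#7
Eb5 -> C7
Gb4 -> Eb6
Ab4 -> F6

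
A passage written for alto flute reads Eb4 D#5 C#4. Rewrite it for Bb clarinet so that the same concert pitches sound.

First find concert pitch: the alto flute sounds a perfect fourth below written, so Eb4 D#5 C#4 sounds Bb3 A#4 G#3.
Then write for Bb clarinet: it sounds a major second below written, so the part must be a major second above concert.
Bb3 → C4
A#4 → B#4
G#3 → A#3

C4 B#4 A#3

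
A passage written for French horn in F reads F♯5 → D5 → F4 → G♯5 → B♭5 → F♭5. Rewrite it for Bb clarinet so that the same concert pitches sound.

C#5 A4 C4 D#5 F5 Cb5

First find concert pitch: the French horn in F sounds a perfect fifth below written, so F♯5 D5 F4 G♯5 B♭5 F♭5 sounds B4 G4 Bb3 C#5 Eb5 Bbb4.
Then write for Bb clarinet: it sounds a major second below written, so the part must be a major second above concert.
B4 → C#5
G4 → A4
Bb3 → C4
C#5 → D#5
Eb5 → F5
Bbb4 → Cb5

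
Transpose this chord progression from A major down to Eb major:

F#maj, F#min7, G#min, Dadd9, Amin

A major down to Eb major is an augmented fourth; each chord root moves by that interval while the quality stays the same.
F#maj: root F# down an augmented fourth → C, giving Cmaj.
F#min7: root F# down an augmented fourth → C, giving Cmin7.
G#min: root G# down an augmented fourth → D, giving Dmin.
Dadd9: root D down an augmented fourth → Ab, giving Abadd9.
Amin: root A down an augmented fourth → Eb, giving Ebmin.

Cmaj Cmin7 Dmin Abadd9 Ebmin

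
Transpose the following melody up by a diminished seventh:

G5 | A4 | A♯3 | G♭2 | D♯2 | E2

A diminished seventh up from G5 gives Fb6.
A diminished seventh up from A4 gives Gb5.
A#3 up a diminished seventh is G4.
Gb2 up a diminished seventh is Fbb3.
A diminished seventh up from D#2 gives C3.
A diminished seventh up from E2 gives Db3.

Fb6 Gb5 G4 Fbb3 C3 Db3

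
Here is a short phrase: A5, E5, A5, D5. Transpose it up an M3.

C#6 G#5 C#6 F#5

A major third up from A5 gives C#6.
A major third up from E5 gives G#5.
A major third up from A5 gives C#6.
D5: a third up reaches F, and 4 semitones makes it F#5.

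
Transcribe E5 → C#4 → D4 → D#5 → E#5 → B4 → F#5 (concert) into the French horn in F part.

B5 G#4 A4 A#5 B#5 F#5 C#6

The French horn in F sounds a perfect fifth below written, so the written part must be a perfect fifth above concert — transpose each note up.
E5 -> B5
C#4 -> G#4
D4 -> A4
D#5 -> A#5
E#5 -> B#5
B4 -> F#5
F#5 -> C#6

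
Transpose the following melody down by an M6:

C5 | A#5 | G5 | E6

Eb4 C#5 Bb4 G5

C5 gives Eb4
A#5 gives C#5
G5 gives Bb4
E6 gives G5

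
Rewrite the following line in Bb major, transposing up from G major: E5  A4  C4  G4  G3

G5 C5 Eb4 Bb4 Bb3

From G up to Bb is a minor third; apply that to each pitch.
E5 to G5
A4 to C5
C4 to Eb4
G4 to Bb4
G3 to Bb3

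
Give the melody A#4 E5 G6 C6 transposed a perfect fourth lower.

A perfect fourth down from A#4 gives E#4.
E5: a fourth down reaches B, and 5 semitones makes it B4.
G6 down a perfect fourth is D6.
A perfect fourth down from C6 gives G5.

E#4 B4 D6 G5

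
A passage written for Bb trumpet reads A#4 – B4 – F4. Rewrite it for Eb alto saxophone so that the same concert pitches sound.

E#5 F#5 C5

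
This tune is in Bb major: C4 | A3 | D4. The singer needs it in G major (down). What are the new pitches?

From Bb down to G is a minor third; apply that to each pitch.
C4 to A3
A3 to F#3
D4 to B3

A3 F#3 B3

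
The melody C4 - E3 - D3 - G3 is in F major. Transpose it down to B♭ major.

F3 A2 G2 C3

F major to B♭ major down is a perfect fifth, so every note moves down by that interval.
C4 to F3
E3 to A2
D3 to G2
G3 to C3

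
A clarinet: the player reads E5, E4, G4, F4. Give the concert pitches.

Written C4 on the A clarinet sounds as A3, a minor third lower; apply that shift to every note.
E5 becomes C#5
E4 becomes C#4
G4 becomes E4
F4 becomes D4

C#5 C#4 E4 D4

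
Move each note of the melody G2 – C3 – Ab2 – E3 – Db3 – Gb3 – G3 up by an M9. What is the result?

G2 -> A3
C3 -> D4
Ab2 -> Bb3
E3 -> F#4
Db3 -> Eb4
Gb3 -> Ab4
G3 -> A4

A3 D4 Bb3 F#4 Eb4 Ab4 A4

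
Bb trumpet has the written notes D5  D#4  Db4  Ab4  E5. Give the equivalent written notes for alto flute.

F5 F#4 Fb4 Cb5 G5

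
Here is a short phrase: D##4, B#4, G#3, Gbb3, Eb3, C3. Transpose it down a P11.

A##2 F##3 D#2 Dbb2 Bb1 G1

D##4 becomes A##2
B#4 becomes F##3
G#3 becomes D#2
Gbb3 becomes Dbb2
Eb3 becomes Bb1
C3 becomes G1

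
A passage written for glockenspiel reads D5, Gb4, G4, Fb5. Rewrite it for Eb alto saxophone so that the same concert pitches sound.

B7 Eb7 E7 Db8

First find concert pitch: the glockenspiel sounds a perfect fifteenth above written, so D5 Gb4 G4 Fb5 sounds D7 Gb6 G6 Fb7.
Then write for Eb alto saxophone: it sounds a major sixth below written, so the part must be a major sixth above concert.
D7 → B7
Gb6 → Eb7
G6 → E7
Fb7 → Db8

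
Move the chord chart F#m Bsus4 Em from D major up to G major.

Bm Esus4 Am

D major up to G major is a perfect fourth; each chord root moves by that interval while the quality stays the same.
F#m: root F# up a perfect fourth → B, giving Bm.
Bsus4: root B up a perfect fourth → E, giving Esus4.
Em: root E up a perfect fourth → A, giving Am.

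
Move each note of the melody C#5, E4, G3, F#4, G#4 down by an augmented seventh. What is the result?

Db4 Fb3 Abb2 Gb3 Ab3

C#5 to Db4
E4 to Fb3
G3 to Abb2
F#4 to Gb3
G#4 to Ab3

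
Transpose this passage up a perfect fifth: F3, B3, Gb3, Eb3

C4 F#4 Db4 Bb3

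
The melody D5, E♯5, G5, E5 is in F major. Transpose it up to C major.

A5 B#5 D6 B5

F major to C major up is a perfect fifth, so every note moves up by that interval.
D5 to A5
E#5 to B#5
G5 to D6
E5 to B5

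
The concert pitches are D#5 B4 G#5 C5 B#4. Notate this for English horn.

A#5 F#5 D#6 G5 F##5

Written C4 sounds as F3 on the English horn, so concert pitches are written a perfect fifth up.
D#5 -> A#5
B4 -> F#5
G#5 -> D#6
C5 -> G5
B#4 -> F##5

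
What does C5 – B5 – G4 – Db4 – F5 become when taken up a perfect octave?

C6 B6 G5 Db5 F6

C5: an octave up reaches C, and 12 semitones makes it C6.
B5 up a perfect octave is B6.
G4: an octave up reaches G, and 12 semitones makes it G5.
A perfect octave up from Db4 gives Db5.
F5: an octave up reaches F, and 12 semitones makes it F6.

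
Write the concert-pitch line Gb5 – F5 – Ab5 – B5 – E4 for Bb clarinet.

The Bb clarinet sounds a major second below written, so the written part must be a major second above concert — transpose each note up.
Gb5 gives Ab5
F5 gives G5
Ab5 gives Bb5
B5 gives C#6
E4 gives F#4

Ab5 G5 Bb5 C#6 F#4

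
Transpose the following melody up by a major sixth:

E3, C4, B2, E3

E3: a sixth up reaches C, and 9 semitones makes it C#4.
A major sixth up from C4 gives A4.
B2 up a major sixth is G#3.
E3 up a major sixth is C#4.

C#4 A4 G#3 C#4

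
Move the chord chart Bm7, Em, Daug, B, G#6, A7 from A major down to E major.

F#m7 Bm Aaug F# D#6 E7

A major down to E major is a perfect fourth; each chord root moves by that interval while the quality stays the same.
Bm7: root B down a perfect fourth → F#, giving F#m7.
Em: root E down a perfect fourth → B, giving Bm.
Daug: root D down a perfect fourth → A, giving Aaug.
B: root B down a perfect fourth → F#, giving F#.
G#6: root G# down a perfect fourth → D#, giving D#6.
A7: root A down a perfect fourth → E, giving E7.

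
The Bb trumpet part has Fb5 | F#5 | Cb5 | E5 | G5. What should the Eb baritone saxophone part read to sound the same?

First find concert pitch: the Bb trumpet sounds a major second below written, so Fb5 F#5 Cb5 E5 G5 sounds Ebb5 E5 Bbb4 D5 F5.
Then write for Eb baritone saxophone: it sounds a major thirteenth below written, so the part must be a major thirteenth above concert.
Ebb5 → Cb7
E5 → C#7
Bbb4 → Gb6
D5 → B6
F5 → D7

Cb7 C#7 Gb6 B6 D7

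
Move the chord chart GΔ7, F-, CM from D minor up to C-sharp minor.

F#Δ7 E- BM

D minor up to C-sharp minor is a major seventh; each chord root moves by that interval while the quality stays the same.
GΔ7: root G up a major seventh → F#, giving F#Δ7.
F-: root F up a major seventh → E, giving E-.
CM: root C up a major seventh → B, giving BM.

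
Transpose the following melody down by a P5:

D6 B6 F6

G5 E6 Bb5

A perfect fifth down from D6 gives G5.
B6: a fifth down reaches E, and 7 semitones makes it E6.
A perfect fifth down from F6 gives Bb5.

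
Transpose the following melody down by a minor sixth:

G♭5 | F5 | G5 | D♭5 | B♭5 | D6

Bb4 A4 B4 F4 D5 F#5

Gb5 to Bb4
F5 to A4
G5 to B4
Db5 to F4
Bb5 to D5
D6 to F#5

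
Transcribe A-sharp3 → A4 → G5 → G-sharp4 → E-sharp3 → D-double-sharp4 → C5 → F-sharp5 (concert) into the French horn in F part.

E#4 E5 D6 D#5 B#3 A##4 G5 C#6

The French horn in F sounds a perfect fifth below written, so the written part must be a perfect fifth above concert — transpose each note up.
A#3 to E#4
A4 to E5
G5 to D6
G#4 to D#5
E#3 to B#3
D##4 to A##4
C5 to G5
F#5 to C#6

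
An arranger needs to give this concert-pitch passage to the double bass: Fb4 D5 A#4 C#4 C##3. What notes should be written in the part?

Fb5 D6 A#5 C#5 C##4

The double bass sounds a perfect octave below written, so the written part must be a perfect octave above concert — transpose each note up.
Fb4 -> Fb5
D5 -> D6
A#4 -> A#5
C#4 -> C#5
C##3 -> C##4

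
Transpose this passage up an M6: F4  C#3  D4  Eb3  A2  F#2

D5 A#3 B4 C4 F#3 D#3

F4 up a major sixth is D5.
A major sixth up from C#3 gives A#3.
D4 up a major sixth is B4.
Eb3 up a major sixth is C4.
A2 up a major sixth is F#3.
F#2 up a major sixth is D#3.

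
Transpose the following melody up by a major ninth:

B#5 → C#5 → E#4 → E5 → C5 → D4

B#5 to C##7
C#5 to D#6
E#4 to F##5
E5 to F#6
C5 to D6
D4 to E5

C##7 D#6 F##5 F#6 D6 E5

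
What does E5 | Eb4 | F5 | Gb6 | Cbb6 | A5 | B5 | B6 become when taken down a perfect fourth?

E5 → B4
Eb4 → Bb3
F5 → C5
Gb6 → Db6
Cbb6 → Gbb5
A5 → E5
B5 → F#5
B6 → F#6

B4 Bb3 C5 Db6 Gbb5 E5 F#5 F#6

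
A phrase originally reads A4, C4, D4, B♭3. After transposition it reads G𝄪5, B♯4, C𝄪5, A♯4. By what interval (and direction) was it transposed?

up an augmented seventh

From A4 to G##5 is 7 letter names — a seventh of some quality.
A4 to G##5 is 12 semitones, which makes it an augmented seventh; the second version is higher, so the direction is up.
Checking another pair — Bb3 → A#4 — gives the same interval.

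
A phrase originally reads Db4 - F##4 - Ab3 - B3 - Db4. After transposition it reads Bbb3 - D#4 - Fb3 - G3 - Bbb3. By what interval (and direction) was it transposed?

From Db4 to Bbb3 is 3 letter names — a third of some quality.
Bbb3 to Db4 is 4 semitones, which makes it a major third; the second version is lower, so the direction is down.
Checking another pair — Db4 → Bbb3 — gives the same interval.

down a major third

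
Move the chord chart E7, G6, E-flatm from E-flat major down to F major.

E-flat major down to F major is a minor seventh; each chord root moves by that interval while the quality stays the same.
E7: root E down a minor seventh → F#, giving F#7.
G6: root G down a minor seventh → A, giving A6.
E-flatm: root E-flat down a minor seventh → F, giving Fm.

F#7 A6 Fm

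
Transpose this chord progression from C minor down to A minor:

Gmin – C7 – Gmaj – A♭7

C minor down to A minor is a minor third; each chord root moves by that interval while the quality stays the same.
Gmin: root G down a minor third → E, giving Emin.
C7: root C down a minor third → A, giving A7.
Gmaj: root G down a minor third → E, giving Emaj.
A♭7: root A♭ down a minor third → F, giving F7.

Emin A7 Emaj F7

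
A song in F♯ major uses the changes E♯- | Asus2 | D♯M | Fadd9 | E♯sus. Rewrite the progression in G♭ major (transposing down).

F♯ major down to G♭ major is an augmented seventh; each chord root moves by that interval while the quality stays the same.
E♯-: root E♯ down an augmented seventh → F, giving F-.
Asus2: root A down an augmented seventh → Bbb, giving Bbbsus2.
D♯M: root D♯ down an augmented seventh → Eb, giving EbM.
Fadd9: root F down an augmented seventh → Gbb, giving Gbbadd9.
E♯sus: root E♯ down an augmented seventh → F, giving Fsus.

F- Bbbsus2 EbM Gbbadd9 Fsus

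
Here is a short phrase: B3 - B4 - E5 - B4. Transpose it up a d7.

Ab4 Ab5 Db6 Ab5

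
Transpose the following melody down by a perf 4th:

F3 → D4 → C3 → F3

C3 A3 G2 C3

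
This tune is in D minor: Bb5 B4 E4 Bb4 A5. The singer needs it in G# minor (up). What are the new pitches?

From D up to G# is an augmented fourth; apply that to each pitch.
Bb5 becomes E6
B4 becomes E#5
E4 becomes A#4
Bb4 becomes E5
A5 becomes D#6

E6 E#5 A#4 E5 D#6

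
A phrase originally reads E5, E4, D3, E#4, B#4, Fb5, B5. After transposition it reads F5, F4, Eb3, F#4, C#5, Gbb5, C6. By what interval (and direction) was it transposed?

From E5 to F5 is 2 letter names — a second of some quality.
E5 to F5 is 1 semitone, which makes it a minor second; the second version is higher, so the direction is up.
Checking another pair — B5 → C6 — gives the same interval.

up a minor second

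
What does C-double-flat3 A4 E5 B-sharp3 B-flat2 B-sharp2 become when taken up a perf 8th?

Cbb3 → Cbb4
A4 → A5
E5 → E6
B#3 → B#4
Bb2 → Bb3
B#2 → B#3

Cbb4 A5 E6 B#4 Bb3 B#3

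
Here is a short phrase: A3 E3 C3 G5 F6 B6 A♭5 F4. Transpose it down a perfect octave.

A3: an octave down reaches A, and 12 semitones makes it A2.
E3 down a perfect octave is E2.
C3: an octave down reaches C, and 12 semitones makes it C2.
A perfect octave down from G5 gives G4.
A perfect octave down from F6 gives F5.
A perfect octave down from B6 gives B5.
Ab5: an octave down reaches A, and 12 semitones makes it Ab4.
F4 down a perfect octave is F3.

A2 E2 C2 G4 F5 B5 Ab4 F3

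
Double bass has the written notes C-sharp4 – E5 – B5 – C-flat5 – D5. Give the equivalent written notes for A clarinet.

First find concert pitch: the double bass sounds a perfect octave below written, so C-sharp4 E5 B5 C-flat5 D5 sounds C#3 E4 B4 Cb4 D4.
Then write for A clarinet: it sounds a minor third below written, so the part must be a minor third above concert.
C#3 → E3
E4 → G4
B4 → D5
Cb4 → Ebb4
D4 → F4

E3 G4 D5 Ebb4 F4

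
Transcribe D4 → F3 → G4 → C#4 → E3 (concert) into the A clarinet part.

F4 Ab3 Bb4 E4 G3

The A clarinet sounds a minor third below written, so the written part must be a minor third above concert — transpose each note up.
D4 gives F4
F3 gives Ab3
G4 gives Bb4
C#4 gives E4
E3 gives G3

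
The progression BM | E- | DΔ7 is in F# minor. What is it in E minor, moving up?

F# minor up to E minor is a minor seventh; each chord root moves by that interval while the quality stays the same.
BM: root B up a minor seventh → A, giving AM.
E-: root E up a minor seventh → D, giving D-.
DΔ7: root D up a minor seventh → C, giving CΔ7.

AM D- CΔ7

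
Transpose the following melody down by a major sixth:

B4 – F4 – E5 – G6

D4 Ab3 G4 Bb5

B4 down a major sixth is D4.
A major sixth down from F4 gives Ab3.
E5 down a major sixth is G4.
G6: a sixth down reaches B, and 9 semitones makes it Bb5.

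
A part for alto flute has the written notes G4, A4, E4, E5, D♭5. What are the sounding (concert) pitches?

D4 E4 B3 B4 Ab4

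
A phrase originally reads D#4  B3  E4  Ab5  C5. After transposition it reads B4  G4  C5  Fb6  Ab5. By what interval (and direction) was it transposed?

Take the first pair: D#4 → B4. D to B spans 6 letter names, so the interval is some kind of sixth.
D#4 to B4 is 8 semitones, which makes it a minor sixth; the second version is higher, so the direction is up.
Checking another pair — C5 → Ab5 — gives the same interval.

up a minor sixth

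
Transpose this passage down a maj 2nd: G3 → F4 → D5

F3 Eb4 C5

G3 gives F3
F4 gives Eb4
D5 gives C5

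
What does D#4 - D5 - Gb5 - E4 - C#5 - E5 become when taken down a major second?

D#4 gives C#4
D5 gives C5
Gb5 gives Fb5
E4 gives D4
C#5 gives B4
E5 gives D5

C#4 C5 Fb5 D4 B4 D5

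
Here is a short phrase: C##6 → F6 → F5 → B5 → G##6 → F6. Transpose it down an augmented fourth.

G#5 Cb6 Cb5 F5 D#6 Cb6

C##6: a fourth down reaches G, and 6 semitones makes it G#5.
An augmented fourth down from F6 gives Cb6.
An augmented fourth down from F5 gives Cb5.
B5: a fourth down reaches F, and 6 semitones makes it F5.
An augmented fourth down from G##6 gives D#6.
F6 down an augmented fourth is Cb6.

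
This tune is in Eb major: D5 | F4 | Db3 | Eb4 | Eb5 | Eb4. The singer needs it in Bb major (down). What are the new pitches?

From Eb down to Bb is a perfect fourth; apply that to each pitch.
D5 -> A4
F4 -> C4
Db3 -> Ab2
Eb4 -> Bb3
Eb5 -> Bb4
Eb4 -> Bb3

A4 C4 Ab2 Bb3 Bb4 Bb3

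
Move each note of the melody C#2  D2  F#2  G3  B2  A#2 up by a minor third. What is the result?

E2 F2 A2 Bb3 D3 C#3

C#2 gives E2
D2 gives F2
F#2 gives A2
G3 gives Bb3
B2 gives D3
A#2 gives C#3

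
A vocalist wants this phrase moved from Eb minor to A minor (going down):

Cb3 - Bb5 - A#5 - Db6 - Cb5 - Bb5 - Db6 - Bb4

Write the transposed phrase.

From Eb down to A is a diminished fifth; apply that to each pitch.
Cb3 → F2
Bb5 → E5
A#5 → D##5
Db6 → G5
Cb5 → F4
Bb5 → E5
Db6 → G5
Bb4 → E4

F2 E5 D##5 G5 F4 E5 G5 E4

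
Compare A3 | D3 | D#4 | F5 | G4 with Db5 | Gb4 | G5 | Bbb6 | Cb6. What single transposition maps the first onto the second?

up a diminished eleventh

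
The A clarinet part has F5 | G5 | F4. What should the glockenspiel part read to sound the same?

D3 E3 D2

First find concert pitch: the A clarinet sounds a minor third below written, so F5 G5 F4 sounds D5 E5 D4.
Then write for glockenspiel: it sounds a perfect fifteenth above written, so the part must be a perfect fifteenth below concert.
D5 → D3
E5 → E3
D4 → D2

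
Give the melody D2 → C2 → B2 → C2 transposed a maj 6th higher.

D2 up a major sixth is B2.
A major sixth up from C2 gives A2.
A major sixth up from B2 gives G#3.
C2 up a major sixth is A2.

B2 A2 G#3 A2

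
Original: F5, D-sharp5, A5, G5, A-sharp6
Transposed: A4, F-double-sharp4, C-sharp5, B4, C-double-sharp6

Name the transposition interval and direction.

down a minor sixth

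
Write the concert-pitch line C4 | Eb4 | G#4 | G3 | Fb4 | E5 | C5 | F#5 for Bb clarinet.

The Bb clarinet sounds a major second below written, so the written part must be a major second above concert — transpose each note up.
C4 → D4
Eb4 → F4
G#4 → A#4
G3 → A3
Fb4 → Gb4
E5 → F#5
C5 → D5
F#5 → G#5

D4 F4 A#4 A3 Gb4 F#5 D5 G#5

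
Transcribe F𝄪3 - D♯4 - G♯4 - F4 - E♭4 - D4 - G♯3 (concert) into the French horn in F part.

C##4 A#4 D#5 C5 Bb4 A4 D#4

Written C4 sounds as F3 on the French horn in F, so concert pitches are written a perfect fifth up.
F##3 to C##4
D#4 to A#4
G#4 to D#5
F4 to C5
Eb4 to Bb4
D4 to A4
G#3 to D#4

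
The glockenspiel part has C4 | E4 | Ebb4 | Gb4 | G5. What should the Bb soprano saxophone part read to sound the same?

D6 F#6 Fb6 Ab6 A7

First find concert pitch: the glockenspiel sounds a perfect fifteenth above written, so C4 E4 Ebb4 Gb4 G5 sounds C6 E6 Ebb6 Gb6 G7.
Then write for Bb soprano saxophone: it sounds a major second below written, so the part must be a major second above concert.
C6 → D6
E6 → F#6
Ebb6 → Fb6
Gb6 → Ab6
G7 → A7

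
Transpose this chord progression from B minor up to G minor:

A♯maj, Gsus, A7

F#maj Ebsus F7

B minor up to G minor is a minor sixth; each chord root moves by that interval while the quality stays the same.
A♯maj: root A♯ up a minor sixth → F#, giving F#maj.
Gsus: root G up a minor sixth → Eb, giving Ebsus.
A7: root A up a minor sixth → F, giving F7.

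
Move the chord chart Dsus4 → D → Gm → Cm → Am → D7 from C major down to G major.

Asus4 A Dm Gm Em A7

C major down to G major is a perfect fourth; each chord root moves by that interval while the quality stays the same.
Dsus4: root D down a perfect fourth → A, giving Asus4.
D: root D down a perfect fourth → A, giving A.
Gm: root G down a perfect fourth → D, giving Dm.
Cm: root C down a perfect fourth → G, giving Gm.
Am: root A down a perfect fourth → E, giving Em.
D7: root D down a perfect fourth → A, giving A7.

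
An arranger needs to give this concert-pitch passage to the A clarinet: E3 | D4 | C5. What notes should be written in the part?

G3 F4 Eb5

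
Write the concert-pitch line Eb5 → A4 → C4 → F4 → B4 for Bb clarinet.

F5 B4 D4 G4 C#5

The Bb clarinet sounds a major second below written, so the written part must be a major second above concert — transpose each note up.
Eb5 -> F5
A4 -> B4
C4 -> D4
F4 -> G4
B4 -> C#5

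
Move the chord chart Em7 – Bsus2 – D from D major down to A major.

D major down to A major is a perfect fourth; each chord root moves by that interval while the quality stays the same.
Em7: root E down a perfect fourth → B, giving Bm7.
Bsus2: root B down a perfect fourth → F#, giving F#sus2.
D: root D down a perfect fourth → A, giving A.

Bm7 F#sus2 A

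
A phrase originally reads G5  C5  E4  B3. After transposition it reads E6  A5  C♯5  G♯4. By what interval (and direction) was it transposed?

up a major sixth

Take the first pair: G5 → E6. G to E spans 6 letter names, so the interval is some kind of sixth.
G5 to E6 is 9 semitones, which makes it a major sixth; the second version is higher, so the direction is up.
Checking another pair — B3 → G#4 — gives the same interval.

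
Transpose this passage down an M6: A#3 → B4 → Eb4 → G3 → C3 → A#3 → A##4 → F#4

C#3 D4 Gb3 Bb2 Eb2 C#3 C##4 A3

A major sixth down from A#3 gives C#3.
B4 down a major sixth is D4.
A major sixth down from Eb4 gives Gb3.
G3: a sixth down reaches B, and 9 semitones makes it Bb2.
C3 down a major sixth is Eb2.
A#3 down a major sixth is C#3.
A##4 down a major sixth is C##4.
A major sixth down from F#4 gives A3.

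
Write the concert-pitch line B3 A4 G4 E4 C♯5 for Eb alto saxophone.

Written C4 sounds as Eb3 on the Eb alto saxophone, so concert pitches are written a major sixth up.
B3 gives G#4
A4 gives F#5
G4 gives E5
E4 gives C#5
C#5 gives A#5

G#4 F#5 E5 C#5 A#5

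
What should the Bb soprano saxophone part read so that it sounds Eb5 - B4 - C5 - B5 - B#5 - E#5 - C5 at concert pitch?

F5 C#5 D5 C#6 C##6 F##5 D5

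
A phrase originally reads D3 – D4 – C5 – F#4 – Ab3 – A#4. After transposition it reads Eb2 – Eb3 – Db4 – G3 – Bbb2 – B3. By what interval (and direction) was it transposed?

down a major seventh

From D3 to Eb2 is 7 letter names — a seventh of some quality.
Eb2 to D3 is 11 semitones, which makes it a major seventh; the second version is lower, so the direction is down.
Checking another pair — A#4 → B3 — gives the same interval.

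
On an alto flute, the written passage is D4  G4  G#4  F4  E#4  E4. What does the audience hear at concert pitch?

The alto flute sounds a perfect fourth below written, so transpose each written note down a perfect fourth.
D4 -> A3
G4 -> D4
G#4 -> D#4
F4 -> C4
E#4 -> B#3
E4 -> B3

A3 D4 D#4 C4 B#3 B3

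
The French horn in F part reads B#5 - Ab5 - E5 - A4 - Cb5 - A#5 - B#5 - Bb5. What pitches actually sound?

E#5 Db5 A4 D4 Fb4 D#5 E#5 Eb5

Written C4 on the French horn in F sounds as F3, a perfect fifth lower; apply that shift to every note.
B#5 to E#5
Ab5 to Db5
E5 to A4
A4 to D4
Cb5 to Fb4
A#5 to D#5
B#5 to E#5
Bb5 to Eb5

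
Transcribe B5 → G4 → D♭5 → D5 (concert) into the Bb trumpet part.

Written C4 sounds as Bb3 on the Bb trumpet, so concert pitches are written a major second up.
B5 gives C#6
G4 gives A4
Db5 gives Eb5
D5 gives E5

C#6 A4 Eb5 E5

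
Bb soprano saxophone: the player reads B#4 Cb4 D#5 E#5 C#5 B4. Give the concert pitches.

A#4 Bbb3 C#5 D#5 B4 A4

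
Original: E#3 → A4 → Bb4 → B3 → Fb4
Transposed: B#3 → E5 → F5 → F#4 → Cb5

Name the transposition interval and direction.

up a perfect fifth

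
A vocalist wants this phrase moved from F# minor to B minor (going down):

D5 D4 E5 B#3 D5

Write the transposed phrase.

From F# down to B is a perfect fifth; apply that to each pitch.
D5 → G4
D4 → G3
E5 → A4
B#3 → E#3
D5 → G4

G4 G3 A4 E#3 G4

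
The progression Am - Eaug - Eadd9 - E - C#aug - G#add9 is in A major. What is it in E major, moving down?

Em Baug Badd9 B G#aug D#add9

A major down to E major is a perfect fourth; each chord root moves by that interval while the quality stays the same.
Am: root A down a perfect fourth → E, giving Em.
Eaug: root E down a perfect fourth → B, giving Baug.
Eadd9: root E down a perfect fourth → B, giving Badd9.
E: root E down a perfect fourth → B, giving B.
C#aug: root C# down a perfect fourth → G#, giving G#aug.
G#add9: root G# down a perfect fourth → D#, giving D#add9.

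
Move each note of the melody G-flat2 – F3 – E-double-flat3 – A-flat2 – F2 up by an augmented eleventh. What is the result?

Gb2 gives C4
F3 gives B4
Ebb3 gives Ab4
Ab2 gives D4
F2 gives B3

C4 B4 Ab4 D4 B3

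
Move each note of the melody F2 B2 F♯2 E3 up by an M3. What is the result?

A2 D#3 A#2 G#3

F2 -> A2
B2 -> D#3
F#2 -> A#2
E3 -> G#3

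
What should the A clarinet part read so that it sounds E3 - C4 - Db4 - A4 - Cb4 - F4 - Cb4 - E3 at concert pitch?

The A clarinet sounds a minor third below written, so the written part must be a minor third above concert — transpose each note up.
E3 → G3
C4 → Eb4
Db4 → Fb4
A4 → C5
Cb4 → Ebb4
F4 → Ab4
Cb4 → Ebb4
E3 → G3

G3 Eb4 Fb4 C5 Ebb4 Ab4 Ebb4 G3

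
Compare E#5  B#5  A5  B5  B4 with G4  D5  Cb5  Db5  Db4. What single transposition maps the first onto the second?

Take the first pair: E#5 → G4. E to G spans 6 letter names, so the interval is some kind of sixth.
G4 to E#5 is 10 semitones, which makes it an augmented sixth; the second version is lower, so the direction is down.
Checking another pair — B4 → Db4 — gives the same interval.

down an augmented sixth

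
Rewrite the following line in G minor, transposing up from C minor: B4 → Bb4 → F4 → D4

F#5 F5 C5 A4

From C up to G is a perfect fifth; apply that to each pitch.
B4 gives F#5
Bb4 gives F5
F4 gives C5
D4 gives A4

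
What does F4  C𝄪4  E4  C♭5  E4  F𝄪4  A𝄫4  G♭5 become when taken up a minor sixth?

Db5 A#4 C5 Abb5 C5 D#5 Fbb5 Ebb6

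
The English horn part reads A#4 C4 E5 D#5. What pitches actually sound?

The English horn sounds a perfect fifth below written, so transpose each written note down a perfect fifth.
A#4 becomes D#4
C4 becomes F3
E5 becomes A4
D#5 becomes G#4

D#4 F3 A4 G#4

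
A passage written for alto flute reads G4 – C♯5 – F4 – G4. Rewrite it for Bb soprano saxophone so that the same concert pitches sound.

E4 A#4 D4 E4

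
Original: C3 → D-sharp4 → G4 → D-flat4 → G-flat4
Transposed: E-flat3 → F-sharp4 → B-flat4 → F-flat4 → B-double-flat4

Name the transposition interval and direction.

up a minor third

From C3 to Eb3 is 3 letter names — a third of some quality.
C3 to Eb3 is 3 semitones, which makes it a minor third; the second version is higher, so the direction is up.
Checking another pair — Gb4 → Bbb4 — gives the same interval.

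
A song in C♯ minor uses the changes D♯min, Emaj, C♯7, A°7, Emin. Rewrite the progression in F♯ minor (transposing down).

G#min Amaj F#7 D°7 Amin

C♯ minor down to F♯ minor is a perfect fifth; each chord root moves by that interval while the quality stays the same.
D♯min: root D♯ down a perfect fifth → G#, giving G#min.
Emaj: root E down a perfect fifth → A, giving Amaj.
C♯7: root C♯ down a perfect fifth → F#, giving F#7.
A°7: root A down a perfect fifth → D, giving D°7.
Emin: root E down a perfect fifth → A, giving Amin.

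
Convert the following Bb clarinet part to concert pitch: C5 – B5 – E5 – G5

Bb4 A5 D5 F5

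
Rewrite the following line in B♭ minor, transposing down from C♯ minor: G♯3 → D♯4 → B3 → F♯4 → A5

F3 C4 Ab3 Eb4 Gb5

From C♯ down to B♭ is an augmented second; apply that to each pitch.
G#3 to F3
D#4 to C4
B3 to Ab3
F#4 to Eb4
A5 to Gb5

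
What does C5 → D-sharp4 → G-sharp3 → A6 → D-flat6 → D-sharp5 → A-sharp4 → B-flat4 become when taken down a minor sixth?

E4 F##3 B#2 C#6 F5 F##4 C##4 D4

C5: a sixth down reaches E, and 8 semitones makes it E4.
D#4: a sixth down reaches F, and 8 semitones makes it F##3.
A minor sixth down from G#3 gives B#2.
A6 down a minor sixth is C#6.
Db6: a sixth down reaches F, and 8 semitones makes it F5.
A minor sixth down from D#5 gives F##4.
A minor sixth down from A#4 gives C##4.
Bb4: a sixth down reaches D, and 8 semitones makes it D4.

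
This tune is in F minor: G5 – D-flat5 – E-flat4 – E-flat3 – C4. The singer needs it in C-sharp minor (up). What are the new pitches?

D#6 A5 B4 B3 G#4

F minor to C-sharp minor up is an augmented fifth, so every note moves up by that interval.
G5 to D#6
Db5 to A5
Eb4 to B4
Eb3 to B3
C4 to G#4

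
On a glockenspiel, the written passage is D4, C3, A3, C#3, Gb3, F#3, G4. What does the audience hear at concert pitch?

D6 C5 A5 C#5 Gb5 F#5 G6

Written C4 on the glockenspiel sounds as C6, a perfect fifteenth higher; apply that shift to every note.
D4 becomes D6
C3 becomes C5
A3 becomes A5
C#3 becomes C#5
Gb3 becomes Gb5
F#3 becomes F#5
G4 becomes G6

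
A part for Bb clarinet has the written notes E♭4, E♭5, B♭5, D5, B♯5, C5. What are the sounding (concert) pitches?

Db4 Db5 Ab5 C5 A#5 Bb4

The Bb clarinet sounds a major second below written, so transpose each written note down a major second.
Eb4 → Db4
Eb5 → Db5
Bb5 → Ab5
D5 → C5
B#5 → A#5
C5 → Bb4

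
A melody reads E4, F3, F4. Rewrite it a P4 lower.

A perfect fourth down from E4 gives B3.
F3: a fourth down reaches C, and 5 semitones makes it C3.
A perfect fourth down from F4 gives C4.

B3 C3 C4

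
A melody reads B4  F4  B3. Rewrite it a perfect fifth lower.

E4 Bb3 E3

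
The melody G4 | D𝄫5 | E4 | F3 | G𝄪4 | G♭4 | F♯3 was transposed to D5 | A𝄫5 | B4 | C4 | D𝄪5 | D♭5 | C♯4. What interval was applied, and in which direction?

Take the first pair: G4 → D5. G to D spans 5 letter names, so the interval is some kind of fifth.
G4 to D5 is 7 semitones, which makes it a perfect fifth; the second version is higher, so the direction is up.
Checking another pair — F#3 → C#4 — gives the same interval.

up a perfect fifth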